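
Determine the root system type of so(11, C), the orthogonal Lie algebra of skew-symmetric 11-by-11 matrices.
This is so(11) with 11 odd, which has dimension 11(11-1)/2 = 55 and rank (11-1)/2 = 5. In the classification of classical Lie algebras, the orthogonal algebra so(2n+1) in an odd number of variables has type B_n; here n = 5, so the Dynkin diagram is a chain of 5 nodes with a double edge at one end; the terminal node there is the unique short simple root (B_5). Hence the type is B_5.

B5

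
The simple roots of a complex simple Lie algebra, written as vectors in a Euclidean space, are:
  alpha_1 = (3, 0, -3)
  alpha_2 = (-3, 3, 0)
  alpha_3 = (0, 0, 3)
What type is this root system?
B3

Compute the Cartan integers a_ij = 2(alpha_i, alpha_j)/(alpha_j, alpha_j); the resulting 3x3 Cartan matrix is
[[2, -1, -2], [-1, 2, 0], [-1, 0, 2]].
The roots have two lengths (squared-length ratio 2:1); the short ones are alpha_{3}. The associated Dynkin diagram is a chain of 3 nodes with a double edge at one end; the terminal node there is the unique short simple root (B_3), so the type is B_3 (the algebra so(7)).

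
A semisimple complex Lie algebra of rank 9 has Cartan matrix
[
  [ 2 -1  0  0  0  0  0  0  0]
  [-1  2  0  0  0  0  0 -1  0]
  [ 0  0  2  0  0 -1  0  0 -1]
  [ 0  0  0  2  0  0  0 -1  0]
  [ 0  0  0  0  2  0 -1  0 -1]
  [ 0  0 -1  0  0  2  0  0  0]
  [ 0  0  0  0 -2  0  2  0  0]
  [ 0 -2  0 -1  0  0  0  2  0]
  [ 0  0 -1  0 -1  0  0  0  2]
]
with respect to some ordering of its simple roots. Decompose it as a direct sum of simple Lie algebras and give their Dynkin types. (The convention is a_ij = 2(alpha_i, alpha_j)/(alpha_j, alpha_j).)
type C_5 ⊕ type F_4

The diagram associated to this matrix has two connected components: the simple roots {alpha_3, alpha_5, alpha_6, alpha_7, alpha_9} form a chain of 5 nodes with a double edge at one end; the terminal node there is the unique long simple root (C_5), and {alpha_1, alpha_2, alpha_4, alpha_8} form a chain of 4 nodes with a double edge between the middle two (F_4). A semisimple Lie algebra decomposes uniquely as the direct sum of simple ideals, one per connected component of its Dynkin diagram, so g ≅ C_5 ⊕ F_4 (dimension 55 + 52 = 107).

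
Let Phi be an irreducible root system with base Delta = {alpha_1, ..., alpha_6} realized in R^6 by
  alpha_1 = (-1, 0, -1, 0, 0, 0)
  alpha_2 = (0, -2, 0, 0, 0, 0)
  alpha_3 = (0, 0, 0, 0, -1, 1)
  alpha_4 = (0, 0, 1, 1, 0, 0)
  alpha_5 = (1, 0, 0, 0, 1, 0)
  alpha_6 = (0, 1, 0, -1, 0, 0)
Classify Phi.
type C_6

Compute the Cartan integers a_ij = 2(alpha_i, alpha_j)/(alpha_j, alpha_j); the resulting 6x6 Cartan matrix is
[[2, 0, 0, -1, -1, 0], [0, 2, 0, 0, 0, -2], [0, 0, 2, 0, -1, 0], [-1, 0, 0, 2, 0, -1], [-1, 0, -1, 0, 2, 0], [0, -1, 0, -1, 0, 2]].
The roots have two lengths (squared-length ratio 2:1); the short ones are alpha_{1,3,4,5,6}. The associated Dynkin diagram is a chain of 6 nodes with a double edge at one end; the terminal node there is the unique long simple root (C_6), so the type is C_6 (the algebra sp(12)).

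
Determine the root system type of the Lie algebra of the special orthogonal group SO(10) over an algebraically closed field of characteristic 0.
D5

This is so(10) with 10 even, which has dimension 10(10-1)/2 = 45 and rank 10/2 = 5. In the classification of classical Lie algebras, the orthogonal algebra so(2n) in an even number of variables has type D_n; here n = 5, so the Dynkin diagram is a chain of 3 nodes with a fork of two nodes at one end (D_5). Hence the type is D_5.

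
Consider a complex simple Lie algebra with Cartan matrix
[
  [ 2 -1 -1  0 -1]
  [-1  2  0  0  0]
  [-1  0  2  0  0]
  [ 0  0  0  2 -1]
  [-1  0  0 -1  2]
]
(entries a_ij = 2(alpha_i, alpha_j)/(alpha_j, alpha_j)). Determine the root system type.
The matrix has rank 5 with 2's on the diagonal. Reading the off-diagonal entries as Dynkin edges (a single edge where a_ij = a_ji = -1; a double or triple edge where a_ij * a_ji = 2 or 3), the diagram is a chain of 3 nodes with a fork of two nodes at one end (D_5). One simple-root ordering that puts it in standard form is (alpha_4, alpha_5, alpha_1, alpha_3, alpha_2). So the algebra is type D_5, i.e. so(10).

D_5 (so(10))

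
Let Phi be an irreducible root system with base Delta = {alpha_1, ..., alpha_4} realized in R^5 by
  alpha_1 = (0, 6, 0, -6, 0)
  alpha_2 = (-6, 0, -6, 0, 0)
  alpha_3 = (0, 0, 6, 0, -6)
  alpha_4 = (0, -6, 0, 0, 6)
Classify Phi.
Compute the Cartan integers a_ij = 2(alpha_i, alpha_j)/(alpha_j, alpha_j); the resulting 4x4 Cartan matrix is
[[2, 0, 0, -1], [0, 2, -1, 0], [0, -1, 2, -1], [-1, 0, -1, 2]].
All simple roots have the same length, so the diagram is simply laced. The associated Dynkin diagram is a chain of 4 nodes with single edges (A_4), so the type is A_4 (the algebra sl(5)).

type A_4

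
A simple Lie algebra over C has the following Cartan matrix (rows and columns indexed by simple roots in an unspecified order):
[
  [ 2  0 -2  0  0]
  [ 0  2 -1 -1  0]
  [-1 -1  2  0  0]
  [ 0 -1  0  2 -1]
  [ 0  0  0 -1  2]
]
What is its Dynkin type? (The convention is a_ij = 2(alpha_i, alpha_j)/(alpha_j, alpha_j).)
The matrix has rank 5 with 2's on the diagonal. Reading the off-diagonal entries as Dynkin edges (a single edge where a_ij = a_ji = -1; a double or triple edge where a_ij * a_ji = 2 or 3), the diagram is a chain of 5 nodes with a double edge at one end; the terminal node there is the unique long simple root (C_5). One simple-root ordering that puts it in standard form is (alpha_5, alpha_4, alpha_2, alpha_3, alpha_1). So the algebra is type C_5, i.e. sp(10).

C5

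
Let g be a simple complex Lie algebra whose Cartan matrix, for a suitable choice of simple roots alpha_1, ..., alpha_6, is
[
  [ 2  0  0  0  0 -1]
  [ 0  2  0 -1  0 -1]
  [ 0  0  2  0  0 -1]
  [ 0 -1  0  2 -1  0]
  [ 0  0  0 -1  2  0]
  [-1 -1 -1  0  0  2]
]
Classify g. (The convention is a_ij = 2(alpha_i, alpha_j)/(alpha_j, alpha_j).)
D_6 (so(12))

The matrix has rank 6 with 2's on the diagonal. Reading the off-diagonal entries as Dynkin edges (a single edge where a_ij = a_ji = -1; a double or triple edge where a_ij * a_ji = 2 or 3), the diagram is a chain of 4 nodes with a fork of two nodes at one end (D_6). One simple-root ordering that puts it in standard form is (alpha_5, alpha_4, alpha_2, alpha_6, alpha_1, alpha_3). So the algebra is type D_6, i.e. so(12).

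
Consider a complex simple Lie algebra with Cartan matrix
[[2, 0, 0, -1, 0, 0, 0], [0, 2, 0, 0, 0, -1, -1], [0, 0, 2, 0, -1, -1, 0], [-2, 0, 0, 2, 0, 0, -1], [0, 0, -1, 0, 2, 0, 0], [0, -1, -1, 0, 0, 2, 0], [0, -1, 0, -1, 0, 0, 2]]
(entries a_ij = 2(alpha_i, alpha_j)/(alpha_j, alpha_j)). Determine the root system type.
B_7

The matrix has rank 7 with 2's on the diagonal. Reading the off-diagonal entries as Dynkin edges (a single edge where a_ij = a_ji = -1; a double or triple edge where a_ij * a_ji = 2 or 3), the diagram is a chain of 7 nodes with a double edge at one end; the terminal node there is the unique short simple root (B_7). One simple-root ordering that puts it in standard form is (alpha_5, alpha_3, alpha_6, alpha_2, alpha_7, alpha_4, alpha_1). So the algebra is type B_7, i.e. so(15).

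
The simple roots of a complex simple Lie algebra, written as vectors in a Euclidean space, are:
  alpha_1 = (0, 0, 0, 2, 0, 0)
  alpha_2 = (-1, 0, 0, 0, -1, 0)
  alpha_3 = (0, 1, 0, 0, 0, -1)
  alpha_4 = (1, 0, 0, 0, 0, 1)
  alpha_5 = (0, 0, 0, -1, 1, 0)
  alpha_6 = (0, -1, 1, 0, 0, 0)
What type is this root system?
Compute the Cartan integers a_ij = 2(alpha_i, alpha_j)/(alpha_j, alpha_j); the resulting 6x6 Cartan matrix is
[[2, 0, 0, 0, -2, 0], [0, 2, 0, -1, -1, 0], [0, 0, 2, -1, 0, -1], [0, -1, -1, 2, 0, 0], [-1, -1, 0, 0, 2, 0], [0, 0, -1, 0, 0, 2]].
The roots have two lengths (squared-length ratio 2:1); the short ones are alpha_{2,3,4,5,6}. The associated Dynkin diagram is a chain of 6 nodes with a double edge at one end; the terminal node there is the unique long simple root (C_6), so the type is C_6 (the algebra sp(12)).

C_6 (sp(12))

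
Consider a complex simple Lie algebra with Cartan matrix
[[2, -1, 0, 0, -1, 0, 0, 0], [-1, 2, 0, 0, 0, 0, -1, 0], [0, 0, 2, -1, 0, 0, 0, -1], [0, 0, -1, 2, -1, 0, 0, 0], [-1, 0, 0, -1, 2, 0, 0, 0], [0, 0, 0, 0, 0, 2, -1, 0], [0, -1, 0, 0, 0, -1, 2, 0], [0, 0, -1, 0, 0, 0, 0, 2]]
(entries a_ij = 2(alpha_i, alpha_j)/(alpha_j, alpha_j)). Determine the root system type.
A_8

The matrix has rank 8 with 2's on the diagonal. Reading the off-diagonal entries as Dynkin edges (a single edge where a_ij = a_ji = -1; a double or triple edge where a_ij * a_ji = 2 or 3), the diagram is a chain of 8 nodes with single edges (A_8). One simple-root ordering that puts it in standard form is (alpha_6, alpha_7, alpha_2, alpha_1, alpha_5, alpha_4, alpha_3, alpha_8). So the algebra is type A_8, i.e. sl(9).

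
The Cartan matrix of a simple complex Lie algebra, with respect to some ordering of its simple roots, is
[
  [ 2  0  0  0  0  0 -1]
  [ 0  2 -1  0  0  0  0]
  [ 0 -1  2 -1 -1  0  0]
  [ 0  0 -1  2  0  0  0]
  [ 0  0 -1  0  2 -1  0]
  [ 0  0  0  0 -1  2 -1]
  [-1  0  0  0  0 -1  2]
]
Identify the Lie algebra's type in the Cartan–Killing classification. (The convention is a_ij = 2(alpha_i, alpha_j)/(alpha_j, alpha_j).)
The matrix has rank 7 with 2's on the diagonal. Reading the off-diagonal entries as Dynkin edges (a single edge where a_ij = a_ji = -1; a double or triple edge where a_ij * a_ji = 2 or 3), the diagram is a chain of 5 nodes with a fork of two nodes at one end (D_7). One simple-root ordering that puts it in standard form is (alpha_1, alpha_7, alpha_6, alpha_5, alpha_3, alpha_2, alpha_4). So the algebra is type D_7, i.e. so(14).

D7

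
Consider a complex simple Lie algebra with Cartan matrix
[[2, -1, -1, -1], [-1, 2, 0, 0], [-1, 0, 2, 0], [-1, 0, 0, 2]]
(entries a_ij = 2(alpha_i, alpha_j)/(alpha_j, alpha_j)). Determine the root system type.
The matrix has rank 4 with 2's on the diagonal. Reading the off-diagonal entries as Dynkin edges (a single edge where a_ij = a_ji = -1; a double or triple edge where a_ij * a_ji = 2 or 3), the diagram is a chain of 2 nodes with a fork of two nodes at one end (D_4). One simple-root ordering that puts it in standard form is (alpha_2, alpha_1, alpha_4, alpha_3). So the algebra is type D_4, i.e. so(8).

D4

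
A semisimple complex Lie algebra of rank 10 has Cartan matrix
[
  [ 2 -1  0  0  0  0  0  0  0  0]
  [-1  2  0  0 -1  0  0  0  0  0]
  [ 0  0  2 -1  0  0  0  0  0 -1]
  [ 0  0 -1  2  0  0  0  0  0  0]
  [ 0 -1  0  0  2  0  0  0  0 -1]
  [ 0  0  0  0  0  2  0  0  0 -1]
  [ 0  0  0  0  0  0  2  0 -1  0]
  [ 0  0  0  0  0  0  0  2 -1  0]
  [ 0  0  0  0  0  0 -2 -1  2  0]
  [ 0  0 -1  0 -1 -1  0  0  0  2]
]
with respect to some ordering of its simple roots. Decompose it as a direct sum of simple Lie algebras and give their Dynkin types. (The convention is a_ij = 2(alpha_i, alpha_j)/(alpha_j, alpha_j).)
The diagram associated to this matrix has two connected components: the simple roots {alpha_7, alpha_8, alpha_9} form a chain of 3 nodes with a double edge at one end; the terminal node there is the unique short simple root (B_3), and {alpha_1, alpha_2, alpha_3, alpha_4, alpha_5, alpha_6, alpha_10} form a chain of 6 nodes with one extra node attached to the third node from one end (E_7). A semisimple Lie algebra decomposes uniquely as the direct sum of simple ideals, one per connected component of its Dynkin diagram, so g ≅ B_3 ⊕ E_7 (dimension 21 + 133 = 154).

B_3 ⊕ E_7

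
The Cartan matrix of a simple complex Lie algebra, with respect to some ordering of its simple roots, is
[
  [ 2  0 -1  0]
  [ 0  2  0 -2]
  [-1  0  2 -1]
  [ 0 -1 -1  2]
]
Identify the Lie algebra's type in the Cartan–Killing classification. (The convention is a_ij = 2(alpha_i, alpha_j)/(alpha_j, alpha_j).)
The matrix has rank 4 with 2's on the diagonal. Reading the off-diagonal entries as Dynkin edges (a single edge where a_ij = a_ji = -1; a double or triple edge where a_ij * a_ji = 2 or 3), the diagram is a chain of 4 nodes with a double edge at one end; the terminal node there is the unique long simple root (C_4). One simple-root ordering that puts it in standard form is (alpha_1, alpha_3, alpha_4, alpha_2). So the algebra is type C_4, i.e. sp(8).

type C_4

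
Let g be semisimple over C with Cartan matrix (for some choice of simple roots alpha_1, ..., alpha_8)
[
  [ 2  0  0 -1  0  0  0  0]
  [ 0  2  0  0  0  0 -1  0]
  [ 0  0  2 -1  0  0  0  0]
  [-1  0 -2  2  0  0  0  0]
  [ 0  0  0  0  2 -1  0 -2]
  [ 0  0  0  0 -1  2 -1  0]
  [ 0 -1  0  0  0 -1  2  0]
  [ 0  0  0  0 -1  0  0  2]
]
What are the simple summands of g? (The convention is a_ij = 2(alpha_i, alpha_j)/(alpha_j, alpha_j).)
B_3 (so(7)) ⊕ B_5 (so(11))

The diagram associated to this matrix has two connected components: the simple roots {alpha_1, alpha_3, alpha_4} form a chain of 3 nodes with a double edge at one end; the terminal node there is the unique short simple root (B_3), and {alpha_2, alpha_5, alpha_6, alpha_7, alpha_8} form a chain of 5 nodes with a double edge at one end; the terminal node there is the unique short simple root (B_5). A semisimple Lie algebra decomposes uniquely as the direct sum of simple ideals, one per connected component of its Dynkin diagram, so g ≅ B_3 ⊕ B_5 (dimension 21 + 55 = 76).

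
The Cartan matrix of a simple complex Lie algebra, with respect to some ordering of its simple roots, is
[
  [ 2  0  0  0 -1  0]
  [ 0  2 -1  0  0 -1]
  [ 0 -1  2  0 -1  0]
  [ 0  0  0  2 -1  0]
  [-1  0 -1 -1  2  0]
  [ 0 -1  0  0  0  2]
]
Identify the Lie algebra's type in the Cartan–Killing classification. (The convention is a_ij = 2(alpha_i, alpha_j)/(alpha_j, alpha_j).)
The matrix has rank 6 with 2's on the diagonal. Reading the off-diagonal entries as Dynkin edges (a single edge where a_ij = a_ji = -1; a double or triple edge where a_ij * a_ji = 2 or 3), the diagram is a chain of 4 nodes with a fork of two nodes at one end (D_6). One simple-root ordering that puts it in standard form is (alpha_6, alpha_2, alpha_3, alpha_5, alpha_1, alpha_4). So the algebra is type D_6, i.e. so(12).

D6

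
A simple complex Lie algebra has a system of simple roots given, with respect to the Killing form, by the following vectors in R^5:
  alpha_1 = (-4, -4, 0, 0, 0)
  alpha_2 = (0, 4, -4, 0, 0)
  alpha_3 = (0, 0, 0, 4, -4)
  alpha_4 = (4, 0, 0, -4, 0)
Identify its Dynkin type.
Compute the Cartan integers a_ij = 2(alpha_i, alpha_j)/(alpha_j, alpha_j); the resulting 4x4 Cartan matrix is
[[2, -1, 0, -1], [-1, 2, 0, 0], [0, 0, 2, -1], [-1, 0, -1, 2]].
All simple roots have the same length, so the diagram is simply laced. The associated Dynkin diagram is a chain of 4 nodes with single edges (A_4), so the type is A_4 (the algebra sl(5)).

A_4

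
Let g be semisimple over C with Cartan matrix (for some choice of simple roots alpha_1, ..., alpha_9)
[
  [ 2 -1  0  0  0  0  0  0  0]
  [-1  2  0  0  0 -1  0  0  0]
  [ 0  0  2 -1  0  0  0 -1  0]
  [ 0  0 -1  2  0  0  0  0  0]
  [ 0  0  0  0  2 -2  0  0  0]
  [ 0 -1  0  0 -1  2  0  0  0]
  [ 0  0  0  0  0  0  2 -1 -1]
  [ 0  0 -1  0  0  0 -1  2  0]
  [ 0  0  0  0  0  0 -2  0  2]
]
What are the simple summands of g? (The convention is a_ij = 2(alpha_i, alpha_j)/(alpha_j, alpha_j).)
C4 + C5

The diagram associated to this matrix has two connected components: the simple roots {alpha_1, alpha_2, alpha_5, alpha_6} form a chain of 4 nodes with a double edge at one end; the terminal node there is the unique long simple root (C_4), and {alpha_3, alpha_4, alpha_7, alpha_8, alpha_9} form a chain of 5 nodes with a double edge at one end; the terminal node there is the unique long simple root (C_5). A semisimple Lie algebra decomposes uniquely as the direct sum of simple ideals, one per connected component of its Dynkin diagram, so g ≅ C_4 ⊕ C_5 (dimension 36 + 55 = 91).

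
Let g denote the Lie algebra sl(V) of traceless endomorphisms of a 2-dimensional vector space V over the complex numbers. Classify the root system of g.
This is sl(2), which has dimension 2^2 - 1 = 3 and rank 2 - 1 = 1 (a Cartan subalgebra is the diagonal traceless matrices). In the classification of classical Lie algebras, the special linear algebra sl(n+1) has type A_n; here n = 1, so the Dynkin diagram is a chain of 1 nodes with single edges (A_1). Hence the type is A_1.

A1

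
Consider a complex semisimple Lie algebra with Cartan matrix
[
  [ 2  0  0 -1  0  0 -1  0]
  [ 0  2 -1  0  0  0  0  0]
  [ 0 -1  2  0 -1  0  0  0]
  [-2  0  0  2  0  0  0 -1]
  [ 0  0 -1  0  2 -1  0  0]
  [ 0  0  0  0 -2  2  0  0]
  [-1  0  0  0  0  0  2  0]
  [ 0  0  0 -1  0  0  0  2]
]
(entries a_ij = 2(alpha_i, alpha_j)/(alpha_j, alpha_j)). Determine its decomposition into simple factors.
C4 ⊕ F4

The diagram associated to this matrix has two connected components: the simple roots {alpha_2, alpha_3, alpha_5, alpha_6} form a chain of 4 nodes with a double edge at one end; the terminal node there is the unique long simple root (C_4), and {alpha_1, alpha_4, alpha_7, alpha_8} form a chain of 4 nodes with a double edge between the middle two (F_4). A semisimple Lie algebra decomposes uniquely as the direct sum of simple ideals, one per connected component of its Dynkin diagram, so g ≅ C_4 ⊕ F_4 (dimension 36 + 52 = 88).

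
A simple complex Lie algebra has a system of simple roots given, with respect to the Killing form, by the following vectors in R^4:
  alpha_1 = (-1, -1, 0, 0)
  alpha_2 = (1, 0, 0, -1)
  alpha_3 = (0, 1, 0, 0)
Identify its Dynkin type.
Compute the Cartan integers a_ij = 2(alpha_i, alpha_j)/(alpha_j, alpha_j); the resulting 3x3 Cartan matrix is
[[2, -1, -2], [-1, 2, 0], [-1, 0, 2]].
The roots have two lengths (squared-length ratio 2:1); the short ones are alpha_{3}. The associated Dynkin diagram is a chain of 3 nodes with a double edge at one end; the terminal node there is the unique short simple root (B_3), so the type is B_3 (the algebra so(7)).

type B_3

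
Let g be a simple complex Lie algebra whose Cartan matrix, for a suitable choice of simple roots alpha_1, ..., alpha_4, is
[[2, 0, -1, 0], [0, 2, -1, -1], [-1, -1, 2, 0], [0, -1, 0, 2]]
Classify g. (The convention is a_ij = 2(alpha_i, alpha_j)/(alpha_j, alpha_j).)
The matrix has rank 4 with 2's on the diagonal. Reading the off-diagonal entries as Dynkin edges (a single edge where a_ij = a_ji = -1; a double or triple edge where a_ij * a_ji = 2 or 3), the diagram is a chain of 4 nodes with single edges (A_4). One simple-root ordering that puts it in standard form is (alpha_1, alpha_3, alpha_2, alpha_4). So the algebra is type A_4, i.e. sl(5).

A_4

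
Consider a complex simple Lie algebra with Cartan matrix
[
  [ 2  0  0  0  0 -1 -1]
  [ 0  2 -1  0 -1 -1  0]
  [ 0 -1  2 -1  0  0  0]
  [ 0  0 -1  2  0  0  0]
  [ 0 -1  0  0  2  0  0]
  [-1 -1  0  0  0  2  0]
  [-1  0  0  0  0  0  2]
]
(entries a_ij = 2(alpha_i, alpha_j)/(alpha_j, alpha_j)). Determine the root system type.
type E_7

The matrix has rank 7 with 2's on the diagonal. Reading the off-diagonal entries as Dynkin edges (a single edge where a_ij = a_ji = -1; a double or triple edge where a_ij * a_ji = 2 or 3), the diagram is a chain of 6 nodes with one extra node attached to the third node from one end (E_7). One simple-root ordering that puts it in standard form is (alpha_4, alpha_5, alpha_3, alpha_2, alpha_6, alpha_1, alpha_7). So the algebra is type E_7.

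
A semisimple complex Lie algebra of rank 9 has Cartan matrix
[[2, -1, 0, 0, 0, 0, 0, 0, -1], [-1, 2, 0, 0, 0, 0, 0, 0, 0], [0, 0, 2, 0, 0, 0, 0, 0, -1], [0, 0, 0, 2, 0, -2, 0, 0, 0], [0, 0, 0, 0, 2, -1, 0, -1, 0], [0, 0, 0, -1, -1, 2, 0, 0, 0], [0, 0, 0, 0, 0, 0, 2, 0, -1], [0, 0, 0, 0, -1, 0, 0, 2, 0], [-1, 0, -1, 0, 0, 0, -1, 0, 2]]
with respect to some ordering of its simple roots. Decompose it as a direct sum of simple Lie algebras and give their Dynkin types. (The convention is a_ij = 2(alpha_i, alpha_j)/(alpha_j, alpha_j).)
The diagram associated to this matrix has two connected components: the simple roots {alpha_4, alpha_5, alpha_6, alpha_8} form a chain of 4 nodes with a double edge at one end; the terminal node there is the unique long simple root (C_4), and {alpha_1, alpha_2, alpha_3, alpha_7, alpha_9} form a chain of 3 nodes with a fork of two nodes at one end (D_5). A semisimple Lie algebra decomposes uniquely as the direct sum of simple ideals, one per connected component of its Dynkin diagram, so g ≅ C_4 ⊕ D_5 (dimension 36 + 45 = 81).

C4 + D5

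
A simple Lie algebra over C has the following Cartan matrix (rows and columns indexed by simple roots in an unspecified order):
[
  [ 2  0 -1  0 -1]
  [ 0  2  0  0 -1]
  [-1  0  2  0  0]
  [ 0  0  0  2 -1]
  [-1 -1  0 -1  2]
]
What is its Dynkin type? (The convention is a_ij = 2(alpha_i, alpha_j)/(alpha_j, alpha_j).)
D5

The matrix has rank 5 with 2's on the diagonal. Reading the off-diagonal entries as Dynkin edges (a single edge where a_ij = a_ji = -1; a double or triple edge where a_ij * a_ji = 2 or 3), the diagram is a chain of 3 nodes with a fork of two nodes at one end (D_5). One simple-root ordering that puts it in standard form is (alpha_3, alpha_1, alpha_5, alpha_2, alpha_4). So the algebra is type D_5, i.e. so(10).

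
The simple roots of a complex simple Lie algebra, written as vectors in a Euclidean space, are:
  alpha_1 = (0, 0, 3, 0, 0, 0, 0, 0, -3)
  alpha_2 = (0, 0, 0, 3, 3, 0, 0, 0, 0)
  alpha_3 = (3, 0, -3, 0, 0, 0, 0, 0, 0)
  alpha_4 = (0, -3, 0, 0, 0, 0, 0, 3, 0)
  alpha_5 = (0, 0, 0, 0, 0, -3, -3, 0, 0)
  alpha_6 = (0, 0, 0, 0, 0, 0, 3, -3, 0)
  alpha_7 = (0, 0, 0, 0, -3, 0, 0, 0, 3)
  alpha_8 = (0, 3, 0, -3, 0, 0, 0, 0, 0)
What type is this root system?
A_8 (sl(9))

Compute the Cartan integers a_ij = 2(alpha_i, alpha_j)/(alpha_j, alpha_j); the resulting 8x8 Cartan matrix is
[[2, 0, -1, 0, 0, 0, -1, 0], [0, 2, 0, 0, 0, 0, -1, -1], [-1, 0, 2, 0, 0, 0, 0, 0], [0, 0, 0, 2, 0, -1, 0, -1], [0, 0, 0, 0, 2, -1, 0, 0], [0, 0, 0, -1, -1, 2, 0, 0], [-1, -1, 0, 0, 0, 0, 2, 0], [0, -1, 0, -1, 0, 0, 0, 2]].
All simple roots have the same length, so the diagram is simply laced. The associated Dynkin diagram is a chain of 8 nodes with single edges (A_8), so the type is A_8 (the algebra sl(9)).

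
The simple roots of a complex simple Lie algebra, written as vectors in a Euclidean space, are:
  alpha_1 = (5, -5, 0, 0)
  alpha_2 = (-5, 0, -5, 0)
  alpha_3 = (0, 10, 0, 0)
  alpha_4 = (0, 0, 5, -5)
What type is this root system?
C_4 (sp(8))

Compute the Cartan integers a_ij = 2(alpha_i, alpha_j)/(alpha_j, alpha_j); the resulting 4x4 Cartan matrix is
[[2, -1, -1, 0], [-1, 2, 0, -1], [-2, 0, 2, 0], [0, -1, 0, 2]].
The roots have two lengths (squared-length ratio 2:1); the short ones are alpha_{1,2,4}. The associated Dynkin diagram is a chain of 4 nodes with a double edge at one end; the terminal node there is the unique long simple root (C_4), so the type is C_4 (the algebra sp(8)).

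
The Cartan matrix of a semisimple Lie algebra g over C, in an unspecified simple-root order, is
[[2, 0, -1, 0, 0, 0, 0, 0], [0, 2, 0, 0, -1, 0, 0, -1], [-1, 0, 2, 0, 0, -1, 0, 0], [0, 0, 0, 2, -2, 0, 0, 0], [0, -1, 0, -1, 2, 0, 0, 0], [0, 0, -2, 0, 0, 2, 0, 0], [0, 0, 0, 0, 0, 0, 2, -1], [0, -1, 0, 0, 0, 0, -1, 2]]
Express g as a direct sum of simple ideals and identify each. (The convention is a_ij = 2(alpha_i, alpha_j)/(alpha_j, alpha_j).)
C3 ⊕ C5

The diagram associated to this matrix has two connected components: the simple roots {alpha_1, alpha_3, alpha_6} form a chain of 3 nodes with a double edge at one end; the terminal node there is the unique long simple root (C_3), and {alpha_2, alpha_4, alpha_5, alpha_7, alpha_8} form a chain of 5 nodes with a double edge at one end; the terminal node there is the unique long simple root (C_5). A semisimple Lie algebra decomposes uniquely as the direct sum of simple ideals, one per connected component of its Dynkin diagram, so g ≅ C_3 ⊕ C_5 (dimension 21 + 55 = 76).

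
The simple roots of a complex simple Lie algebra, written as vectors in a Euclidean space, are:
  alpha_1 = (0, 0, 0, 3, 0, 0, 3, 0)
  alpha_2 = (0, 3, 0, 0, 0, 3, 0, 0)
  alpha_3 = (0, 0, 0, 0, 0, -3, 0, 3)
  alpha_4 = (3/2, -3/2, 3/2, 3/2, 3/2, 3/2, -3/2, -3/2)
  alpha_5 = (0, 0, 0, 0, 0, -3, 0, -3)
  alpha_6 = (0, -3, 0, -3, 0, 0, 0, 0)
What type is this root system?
E_6

Compute the Cartan integers a_ij = 2(alpha_i, alpha_j)/(alpha_j, alpha_j); the resulting 6x6 Cartan matrix is
[[2, 0, 0, 0, 0, -1], [0, 2, -1, 0, -1, -1], [0, -1, 2, -1, 0, 0], [0, 0, -1, 2, 0, 0], [0, -1, 0, 0, 2, 0], [-1, -1, 0, 0, 0, 2]].
All simple roots have the same length, so the diagram is simply laced. The associated Dynkin diagram is a chain of 5 nodes with one extra node attached to the third node from one end (E_6), so the type is E_6.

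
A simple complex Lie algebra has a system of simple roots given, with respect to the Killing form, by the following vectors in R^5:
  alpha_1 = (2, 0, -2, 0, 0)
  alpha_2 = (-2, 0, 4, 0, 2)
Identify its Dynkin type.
Compute the Cartan integers a_ij = 2(alpha_i, alpha_j)/(alpha_j, alpha_j); the resulting 2x2 Cartan matrix is
[[2, -1], [-3, 2]].
The roots have two lengths (squared-length ratio 3:1); the short ones are alpha_{1}. The associated Dynkin diagram is two nodes joined by a triple edge (G_2), so the type is G_2.

G2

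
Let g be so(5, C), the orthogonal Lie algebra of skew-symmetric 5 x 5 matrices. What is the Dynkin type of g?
B_2

This is so(5) with 5 odd, which has dimension 5(5-1)/2 = 10 and rank (5-1)/2 = 2. In the classification of classical Lie algebras, the orthogonal algebra so(2n+1) in an odd number of variables has type B_n; here n = 2, so the Dynkin diagram is a chain of 2 nodes with a double edge at one end; the terminal node there is the unique short simple root (B_2). Hence the type is B_2.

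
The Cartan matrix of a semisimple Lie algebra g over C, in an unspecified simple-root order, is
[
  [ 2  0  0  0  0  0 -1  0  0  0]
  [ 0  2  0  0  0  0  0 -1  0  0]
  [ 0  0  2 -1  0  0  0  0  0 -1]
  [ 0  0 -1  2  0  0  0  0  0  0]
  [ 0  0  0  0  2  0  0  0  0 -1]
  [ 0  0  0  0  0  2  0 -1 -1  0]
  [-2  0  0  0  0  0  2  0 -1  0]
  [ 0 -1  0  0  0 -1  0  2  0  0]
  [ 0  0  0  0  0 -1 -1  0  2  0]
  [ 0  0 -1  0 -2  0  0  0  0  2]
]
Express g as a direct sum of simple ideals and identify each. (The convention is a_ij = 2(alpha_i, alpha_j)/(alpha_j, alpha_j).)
type B_4 + type B_6

The diagram associated to this matrix has two connected components: the simple roots {alpha_3, alpha_4, alpha_5, alpha_10} form a chain of 4 nodes with a double edge at one end; the terminal node there is the unique short simple root (B_4), and {alpha_1, alpha_2, alpha_6, alpha_7, alpha_8, alpha_9} form a chain of 6 nodes with a double edge at one end; the terminal node there is the unique short simple root (B_6). A semisimple Lie algebra decomposes uniquely as the direct sum of simple ideals, one per connected component of its Dynkin diagram, so g ≅ B_4 ⊕ B_6 (dimension 36 + 78 = 114).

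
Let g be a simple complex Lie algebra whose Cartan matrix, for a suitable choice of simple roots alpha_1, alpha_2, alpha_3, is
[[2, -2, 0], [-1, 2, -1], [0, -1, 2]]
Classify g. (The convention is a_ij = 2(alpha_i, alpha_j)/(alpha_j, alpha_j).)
C3

The matrix has rank 3 with 2's on the diagonal. Reading the off-diagonal entries as Dynkin edges (a single edge where a_ij = a_ji = -1; a double or triple edge where a_ij * a_ji = 2 or 3), the diagram is a chain of 3 nodes with a double edge at one end; the terminal node there is the unique long simple root (C_3). One simple-root ordering that puts it in standard form is (alpha_3, alpha_2, alpha_1). So the algebra is type C_3, i.e. sp(6).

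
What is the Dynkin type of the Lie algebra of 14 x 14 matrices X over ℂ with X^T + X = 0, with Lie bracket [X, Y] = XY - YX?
D_7

This is so(14) with 14 even, which has dimension 14(14-1)/2 = 91 and rank 14/2 = 7. In the classification of classical Lie algebras, the orthogonal algebra so(2n) in an even number of variables has type D_n; here n = 7, so the Dynkin diagram is a chain of 5 nodes with a fork of two nodes at one end (D_7). Hence the type is D_7.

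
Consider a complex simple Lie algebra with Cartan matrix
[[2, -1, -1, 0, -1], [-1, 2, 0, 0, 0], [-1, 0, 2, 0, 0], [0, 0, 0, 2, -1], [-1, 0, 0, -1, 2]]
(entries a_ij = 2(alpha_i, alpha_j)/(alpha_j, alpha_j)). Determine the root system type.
The matrix has rank 5 with 2's on the diagonal. Reading the off-diagonal entries as Dynkin edges (a single edge where a_ij = a_ji = -1; a double or triple edge where a_ij * a_ji = 2 or 3), the diagram is a chain of 3 nodes with a fork of two nodes at one end (D_5). One simple-root ordering that puts it in standard form is (alpha_4, alpha_5, alpha_1, alpha_2, alpha_3). So the algebra is type D_5, i.e. so(10).

D_5 (so(10))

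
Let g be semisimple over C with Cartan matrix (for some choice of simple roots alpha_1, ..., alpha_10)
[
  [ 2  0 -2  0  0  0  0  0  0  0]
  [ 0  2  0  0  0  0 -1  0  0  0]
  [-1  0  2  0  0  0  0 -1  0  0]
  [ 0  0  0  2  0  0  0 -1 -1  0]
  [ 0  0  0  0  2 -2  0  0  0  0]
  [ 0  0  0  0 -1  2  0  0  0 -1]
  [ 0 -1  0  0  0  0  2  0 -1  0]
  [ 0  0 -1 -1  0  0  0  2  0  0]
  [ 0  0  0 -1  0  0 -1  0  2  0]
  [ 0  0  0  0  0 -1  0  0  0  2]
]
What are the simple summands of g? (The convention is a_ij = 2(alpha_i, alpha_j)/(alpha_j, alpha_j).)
The diagram associated to this matrix has two connected components: the simple roots {alpha_5, alpha_6, alpha_10} form a chain of 3 nodes with a double edge at one end; the terminal node there is the unique long simple root (C_3), and {alpha_1, alpha_2, alpha_3, alpha_4, alpha_7, alpha_8, alpha_9} form a chain of 7 nodes with a double edge at one end; the terminal node there is the unique long simple root (C_7). A semisimple Lie algebra decomposes uniquely as the direct sum of simple ideals, one per connected component of its Dynkin diagram, so g ≅ C_3 ⊕ C_7 (dimension 21 + 105 = 126).

type C_3 ⊕ type C_7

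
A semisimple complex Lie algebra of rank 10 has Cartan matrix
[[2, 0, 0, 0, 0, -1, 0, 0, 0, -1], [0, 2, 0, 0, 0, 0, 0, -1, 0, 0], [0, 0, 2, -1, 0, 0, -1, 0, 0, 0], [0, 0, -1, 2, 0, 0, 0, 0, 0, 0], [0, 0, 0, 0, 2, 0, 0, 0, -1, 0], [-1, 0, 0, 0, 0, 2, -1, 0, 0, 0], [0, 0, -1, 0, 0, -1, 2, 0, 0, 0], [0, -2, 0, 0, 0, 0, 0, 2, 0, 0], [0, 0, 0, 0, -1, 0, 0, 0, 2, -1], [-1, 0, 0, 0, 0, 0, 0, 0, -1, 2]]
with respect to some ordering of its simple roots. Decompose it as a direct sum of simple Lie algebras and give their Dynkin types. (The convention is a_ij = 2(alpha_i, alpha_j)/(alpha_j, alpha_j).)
The diagram associated to this matrix has two connected components: the simple roots {alpha_1, alpha_3, alpha_4, alpha_5, alpha_6, alpha_7, alpha_9, alpha_10} form a chain of 8 nodes with single edges (A_8), and {alpha_2, alpha_8} form a chain of 2 nodes with a double edge at one end; the terminal node there is the unique short simple root (B_2). A semisimple Lie algebra decomposes uniquely as the direct sum of simple ideals, one per connected component of its Dynkin diagram, so g ≅ A_8 ⊕ B_2 (dimension 80 + 10 = 90).

A8 ⊕ B2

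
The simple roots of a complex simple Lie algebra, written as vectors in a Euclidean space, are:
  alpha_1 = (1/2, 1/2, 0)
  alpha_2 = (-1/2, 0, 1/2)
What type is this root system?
type A_2

Compute the Cartan integers a_ij = 2(alpha_i, alpha_j)/(alpha_j, alpha_j); the resulting 2x2 Cartan matrix is
[[2, -1], [-1, 2]].
All simple roots have the same length, so the diagram is simply laced. The associated Dynkin diagram is a chain of 2 nodes with single edges (A_2), so the type is A_2 (the algebra sl(3)).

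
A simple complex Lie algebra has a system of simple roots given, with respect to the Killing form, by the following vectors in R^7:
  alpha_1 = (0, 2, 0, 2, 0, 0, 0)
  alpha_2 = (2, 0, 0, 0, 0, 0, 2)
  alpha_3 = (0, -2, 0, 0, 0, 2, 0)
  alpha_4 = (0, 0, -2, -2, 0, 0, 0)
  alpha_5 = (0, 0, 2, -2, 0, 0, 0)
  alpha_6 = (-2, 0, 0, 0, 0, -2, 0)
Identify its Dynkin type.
Compute the Cartan integers a_ij = 2(alpha_i, alpha_j)/(alpha_j, alpha_j); the resulting 6x6 Cartan matrix is
[[2, 0, -1, -1, -1, 0], [0, 2, 0, 0, 0, -1], [-1, 0, 2, 0, 0, -1], [-1, 0, 0, 2, 0, 0], [-1, 0, 0, 0, 2, 0], [0, -1, -1, 0, 0, 2]].
All simple roots have the same length, so the diagram is simply laced. The associated Dynkin diagram is a chain of 4 nodes with a fork of two nodes at one end (D_6), so the type is D_6 (the algebra so(12)).

D_6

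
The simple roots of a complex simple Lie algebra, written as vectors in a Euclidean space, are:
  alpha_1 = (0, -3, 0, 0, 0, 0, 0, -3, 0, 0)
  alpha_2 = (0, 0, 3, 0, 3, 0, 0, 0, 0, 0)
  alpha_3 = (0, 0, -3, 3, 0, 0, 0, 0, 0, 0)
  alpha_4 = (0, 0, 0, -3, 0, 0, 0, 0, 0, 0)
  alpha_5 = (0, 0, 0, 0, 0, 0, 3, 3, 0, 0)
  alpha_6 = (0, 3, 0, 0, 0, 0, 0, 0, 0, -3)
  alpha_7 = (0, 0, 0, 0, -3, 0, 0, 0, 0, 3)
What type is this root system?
B_7

Compute the Cartan integers a_ij = 2(alpha_i, alpha_j)/(alpha_j, alpha_j); the resulting 7x7 Cartan matrix is
[[2, 0, 0, 0, -1, -1, 0], [0, 2, -1, 0, 0, 0, -1], [0, -1, 2, -2, 0, 0, 0], [0, 0, -1, 2, 0, 0, 0], [-1, 0, 0, 0, 2, 0, 0], [-1, 0, 0, 0, 0, 2, -1], [0, -1, 0, 0, 0, -1, 2]].
The roots have two lengths (squared-length ratio 2:1); the short ones are alpha_{4}. The associated Dynkin diagram is a chain of 7 nodes with a double edge at one end; the terminal node there is the unique short simple root (B_7), so the type is B_7 (the algebra so(15)).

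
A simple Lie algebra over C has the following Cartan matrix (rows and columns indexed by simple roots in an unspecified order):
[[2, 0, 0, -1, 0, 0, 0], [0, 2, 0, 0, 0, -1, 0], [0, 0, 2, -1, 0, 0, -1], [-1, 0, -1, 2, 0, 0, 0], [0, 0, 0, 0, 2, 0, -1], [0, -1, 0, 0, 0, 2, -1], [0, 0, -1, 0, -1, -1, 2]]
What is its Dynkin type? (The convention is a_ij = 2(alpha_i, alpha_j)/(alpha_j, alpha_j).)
The matrix has rank 7 with 2's on the diagonal. Reading the off-diagonal entries as Dynkin edges (a single edge where a_ij = a_ji = -1; a double or triple edge where a_ij * a_ji = 2 or 3), the diagram is a chain of 6 nodes with one extra node attached to the third node from one end (E_7). One simple-root ordering that puts it in standard form is (alpha_2, alpha_5, alpha_6, alpha_7, alpha_3, alpha_4, alpha_1). So the algebra is type E_7.

E_7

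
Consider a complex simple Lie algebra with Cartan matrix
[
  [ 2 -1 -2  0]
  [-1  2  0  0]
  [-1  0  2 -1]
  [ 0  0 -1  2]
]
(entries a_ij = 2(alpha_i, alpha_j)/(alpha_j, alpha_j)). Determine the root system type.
F_4

The matrix has rank 4 with 2's on the diagonal. Reading the off-diagonal entries as Dynkin edges (a single edge where a_ij = a_ji = -1; a double or triple edge where a_ij * a_ji = 2 or 3), the diagram is a chain of 4 nodes with a double edge between the middle two (F_4). One simple-root ordering that puts it in standard form is (alpha_2, alpha_1, alpha_3, alpha_4). So the algebra is type F_4.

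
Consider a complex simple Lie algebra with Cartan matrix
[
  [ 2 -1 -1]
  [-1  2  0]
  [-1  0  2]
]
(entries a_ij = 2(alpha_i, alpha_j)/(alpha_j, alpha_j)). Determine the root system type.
A3

The matrix has rank 3 with 2's on the diagonal. Reading the off-diagonal entries as Dynkin edges (a single edge where a_ij = a_ji = -1; a double or triple edge where a_ij * a_ji = 2 or 3), the diagram is a chain of 3 nodes with single edges (A_3). One simple-root ordering that puts it in standard form is (alpha_2, alpha_1, alpha_3). So the algebra is type A_3, i.e. sl(4).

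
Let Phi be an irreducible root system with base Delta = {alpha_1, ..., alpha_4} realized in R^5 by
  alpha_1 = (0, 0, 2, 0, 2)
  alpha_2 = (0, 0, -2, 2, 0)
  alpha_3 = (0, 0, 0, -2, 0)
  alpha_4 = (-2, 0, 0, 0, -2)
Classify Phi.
type B_4

Compute the Cartan integers a_ij = 2(alpha_i, alpha_j)/(alpha_j, alpha_j); the resulting 4x4 Cartan matrix is
[[2, -1, 0, -1], [-1, 2, -2, 0], [0, -1, 2, 0], [-1, 0, 0, 2]].
The roots have two lengths (squared-length ratio 2:1); the short ones are alpha_{3}. The associated Dynkin diagram is a chain of 4 nodes with a double edge at one end; the terminal node there is the unique short simple root (B_4), so the type is B_4 (the algebra so(9)).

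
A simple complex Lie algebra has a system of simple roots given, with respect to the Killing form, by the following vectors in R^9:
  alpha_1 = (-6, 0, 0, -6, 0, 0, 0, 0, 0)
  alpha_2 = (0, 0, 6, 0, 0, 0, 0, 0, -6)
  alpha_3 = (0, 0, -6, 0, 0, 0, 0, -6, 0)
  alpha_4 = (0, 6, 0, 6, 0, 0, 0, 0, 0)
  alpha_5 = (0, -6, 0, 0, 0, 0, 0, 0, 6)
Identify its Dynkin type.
A_5

Compute the Cartan integers a_ij = 2(alpha_i, alpha_j)/(alpha_j, alpha_j); the resulting 5x5 Cartan matrix is
[[2, 0, 0, -1, 0], [0, 2, -1, 0, -1], [0, -1, 2, 0, 0], [-1, 0, 0, 2, -1], [0, -1, 0, -1, 2]].
All simple roots have the same length, so the diagram is simply laced. The associated Dynkin diagram is a chain of 5 nodes with single edges (A_5), so the type is A_5 (the algebra sl(6)).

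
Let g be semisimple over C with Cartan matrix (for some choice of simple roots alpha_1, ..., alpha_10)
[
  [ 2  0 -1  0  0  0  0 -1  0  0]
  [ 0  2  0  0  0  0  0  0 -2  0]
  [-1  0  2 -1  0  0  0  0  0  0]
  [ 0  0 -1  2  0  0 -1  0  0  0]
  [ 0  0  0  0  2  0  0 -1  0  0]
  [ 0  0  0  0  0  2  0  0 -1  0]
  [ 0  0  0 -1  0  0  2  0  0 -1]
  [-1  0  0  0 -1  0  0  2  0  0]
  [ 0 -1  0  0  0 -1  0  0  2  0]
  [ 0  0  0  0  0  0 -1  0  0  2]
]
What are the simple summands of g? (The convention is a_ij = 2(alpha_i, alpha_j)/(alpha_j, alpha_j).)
type A_7 + type C_3

The diagram associated to this matrix has two connected components: the simple roots {alpha_1, alpha_3, alpha_4, alpha_5, alpha_7, alpha_8, alpha_10} form a chain of 7 nodes with single edges (A_7), and {alpha_2, alpha_6, alpha_9} form a chain of 3 nodes with a double edge at one end; the terminal node there is the unique long simple root (C_3). A semisimple Lie algebra decomposes uniquely as the direct sum of simple ideals, one per connected component of its Dynkin diagram, so g ≅ A_7 ⊕ C_3 (dimension 63 + 21 = 84).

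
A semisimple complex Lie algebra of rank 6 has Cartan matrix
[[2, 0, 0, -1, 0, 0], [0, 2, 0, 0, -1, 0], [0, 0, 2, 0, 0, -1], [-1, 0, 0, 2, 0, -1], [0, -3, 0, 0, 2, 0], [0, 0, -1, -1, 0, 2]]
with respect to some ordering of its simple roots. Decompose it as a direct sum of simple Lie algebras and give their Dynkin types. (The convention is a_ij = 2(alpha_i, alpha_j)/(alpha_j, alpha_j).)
type A_4 ⊕ type G_2

The diagram associated to this matrix has two connected components: the simple roots {alpha_1, alpha_3, alpha_4, alpha_6} form a chain of 4 nodes with single edges (A_4), and {alpha_2, alpha_5} form two nodes joined by a triple edge (G_2). A semisimple Lie algebra decomposes uniquely as the direct sum of simple ideals, one per connected component of its Dynkin diagram, so g ≅ A_4 ⊕ G_2 (dimension 24 + 14 = 38).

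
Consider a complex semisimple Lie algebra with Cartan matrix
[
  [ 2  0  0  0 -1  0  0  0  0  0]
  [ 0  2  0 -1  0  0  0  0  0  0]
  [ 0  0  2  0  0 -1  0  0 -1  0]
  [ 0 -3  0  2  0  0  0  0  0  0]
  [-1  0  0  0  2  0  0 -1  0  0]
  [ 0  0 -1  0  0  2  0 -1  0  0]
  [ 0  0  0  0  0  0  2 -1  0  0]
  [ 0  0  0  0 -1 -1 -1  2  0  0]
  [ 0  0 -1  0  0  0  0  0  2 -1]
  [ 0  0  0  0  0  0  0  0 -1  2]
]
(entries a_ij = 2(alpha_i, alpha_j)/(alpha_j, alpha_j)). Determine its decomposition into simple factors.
The diagram associated to this matrix has two connected components: the simple roots {alpha_1, alpha_3, alpha_5, alpha_6, alpha_7, alpha_8, alpha_9, alpha_10} form a chain of 7 nodes with one extra node attached to the third node from one end (E_8), and {alpha_2, alpha_4} form two nodes joined by a triple edge (G_2). A semisimple Lie algebra decomposes uniquely as the direct sum of simple ideals, one per connected component of its Dynkin diagram, so g ≅ E_8 ⊕ G_2 (dimension 248 + 14 = 262).

E_8 ⊕ G_2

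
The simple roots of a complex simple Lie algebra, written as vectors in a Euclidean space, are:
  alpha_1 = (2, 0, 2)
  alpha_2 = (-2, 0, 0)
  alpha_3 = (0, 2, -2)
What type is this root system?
B_3 (so(7))

Compute the Cartan integers a_ij = 2(alpha_i, alpha_j)/(alpha_j, alpha_j); the resulting 3x3 Cartan matrix is
[[2, -2, -1], [-1, 2, 0], [-1, 0, 2]].
The roots have two lengths (squared-length ratio 2:1); the short ones are alpha_{2}. The associated Dynkin diagram is a chain of 3 nodes with a double edge at one end; the terminal node there is the unique short simple root (B_3), so the type is B_3 (the algebra so(7)).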